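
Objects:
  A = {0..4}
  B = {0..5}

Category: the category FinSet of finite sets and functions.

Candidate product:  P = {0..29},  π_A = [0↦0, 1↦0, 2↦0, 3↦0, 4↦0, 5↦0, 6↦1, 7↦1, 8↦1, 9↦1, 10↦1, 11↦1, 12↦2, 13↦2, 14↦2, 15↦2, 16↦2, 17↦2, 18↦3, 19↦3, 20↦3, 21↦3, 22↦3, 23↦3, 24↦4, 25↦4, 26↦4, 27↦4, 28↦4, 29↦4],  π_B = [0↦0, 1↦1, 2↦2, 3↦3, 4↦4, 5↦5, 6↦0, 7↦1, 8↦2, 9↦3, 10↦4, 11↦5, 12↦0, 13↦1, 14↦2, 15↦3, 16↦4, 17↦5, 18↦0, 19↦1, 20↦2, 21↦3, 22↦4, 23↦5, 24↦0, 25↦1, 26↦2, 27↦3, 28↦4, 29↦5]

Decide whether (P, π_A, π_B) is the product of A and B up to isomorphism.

Answer: VALID PRODUCT

Work:
|A|·|B| = 5·6 = 30;  |P| = 30
Check the pairing map k ↦ (π_A(k), π_B(k)):
  0 ↦ (0,0)
  1 ↦ (0,1)
  2 ↦ (0,2)
  3 ↦ (0,3)
  4 ↦ (0,4)
  5 ↦ (0,5)
  6 ↦ (1,0)
  7 ↦ (1,1)
  8 ↦ (1,2)
  9 ↦ (1,3)
  10 ↦ (1,4)
  11 ↦ (1,5)
  12 ↦ (2,0)
  13 ↦ (2,1)
  14 ↦ (2,2)
  15 ↦ (2,3)
  16 ↦ (2,4)
  17 ↦ (2,5)
  18 ↦ (3,0)
  19 ↦ (3,1)
  20 ↦ (3,2)
  21 ↦ (3,3)
  22 ↦ (3,4)
  23 ↦ (3,5)
  24 ↦ (4,0)
  25 ↦ (4,1)
  26 ↦ (4,2)
  27 ↦ (4,3)
  28 ↦ (4,4)
  29 ↦ (4,5)
distinct pairs in image: 30 / 30 needed
  → bijection onto A×B; projections well-typed.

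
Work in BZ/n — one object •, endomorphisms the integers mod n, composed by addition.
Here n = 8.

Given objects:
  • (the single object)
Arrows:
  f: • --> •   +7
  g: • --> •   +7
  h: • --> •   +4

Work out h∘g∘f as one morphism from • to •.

  0 +7≡7 +7≡6 +4≡2  (mod 8)
result: +2

Answer: +2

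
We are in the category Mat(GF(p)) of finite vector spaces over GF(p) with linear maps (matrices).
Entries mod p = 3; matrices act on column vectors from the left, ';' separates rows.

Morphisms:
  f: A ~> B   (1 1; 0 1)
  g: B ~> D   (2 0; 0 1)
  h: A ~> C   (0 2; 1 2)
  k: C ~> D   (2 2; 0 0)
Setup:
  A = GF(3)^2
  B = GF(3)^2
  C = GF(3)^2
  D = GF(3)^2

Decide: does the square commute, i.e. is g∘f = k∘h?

Answer: DOES NOT COMMUTE

Derivation:
Along f;g (path 1):
  e0=⟨1,0⟩ f~>⟨1,0⟩ g~>⟨2,0⟩
  e1=⟨0,1⟩ f~>⟨1,1⟩ g~>⟨2,1⟩
  result₁ = (2 2; 0 1)
Along h;k (path 2):
  e0=⟨1,0⟩ h~>⟨0,1⟩ k~>⟨2,0⟩
  e1=⟨0,1⟩ h~>⟨2,2⟩ k~>⟨2,0⟩
  result₂ = (2 2; 0 0)
Equal? differ; not commutative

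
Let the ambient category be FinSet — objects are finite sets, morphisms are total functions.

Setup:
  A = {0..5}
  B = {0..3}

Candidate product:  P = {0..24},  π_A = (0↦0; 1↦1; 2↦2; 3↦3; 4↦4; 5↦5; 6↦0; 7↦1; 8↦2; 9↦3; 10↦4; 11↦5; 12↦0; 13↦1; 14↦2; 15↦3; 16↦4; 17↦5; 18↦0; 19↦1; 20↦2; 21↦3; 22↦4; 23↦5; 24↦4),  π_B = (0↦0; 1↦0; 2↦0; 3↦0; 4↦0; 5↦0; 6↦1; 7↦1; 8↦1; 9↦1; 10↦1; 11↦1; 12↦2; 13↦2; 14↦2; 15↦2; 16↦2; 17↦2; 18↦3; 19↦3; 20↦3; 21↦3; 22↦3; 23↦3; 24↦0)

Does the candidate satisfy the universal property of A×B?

Answer: NOT A VALID PRODUCT — |P|=25 ≠ |A|·|B|=24

Derivation:
|A|·|B| = 6·4 = 24;  |P| = 25
  → cardinalities differ; no bijection possible.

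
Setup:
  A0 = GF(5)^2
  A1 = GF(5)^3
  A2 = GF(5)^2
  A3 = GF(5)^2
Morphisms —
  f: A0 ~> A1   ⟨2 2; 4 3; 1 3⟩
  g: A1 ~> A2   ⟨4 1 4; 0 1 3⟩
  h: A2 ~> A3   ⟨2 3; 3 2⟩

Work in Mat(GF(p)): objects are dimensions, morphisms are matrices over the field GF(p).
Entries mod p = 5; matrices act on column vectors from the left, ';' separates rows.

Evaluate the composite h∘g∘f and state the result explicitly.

  e0=⟨1,0⟩ f~>⟨2,4,1⟩ g~>⟨1,2⟩ h~>⟨3,2⟩
  e1=⟨0,1⟩ f~>⟨2,3,3⟩ g~>⟨3,2⟩ h~>⟨2,3⟩
composite: ⟨3 2; 2 3⟩

Answer: ⟨3 2; 2 3⟩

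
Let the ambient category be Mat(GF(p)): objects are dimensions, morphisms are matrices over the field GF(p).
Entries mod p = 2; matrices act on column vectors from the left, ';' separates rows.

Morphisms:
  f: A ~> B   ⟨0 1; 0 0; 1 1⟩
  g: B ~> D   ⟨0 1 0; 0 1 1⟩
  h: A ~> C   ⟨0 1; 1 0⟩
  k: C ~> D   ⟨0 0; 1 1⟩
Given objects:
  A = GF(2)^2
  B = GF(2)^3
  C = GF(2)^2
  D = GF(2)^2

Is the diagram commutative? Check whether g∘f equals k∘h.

Answer: COMMUTES

Derivation:
Along f;g (path 1):
  e0=(1,0) f~>(0,0,1) g~>(0,1)
  e1=(0,1) f~>(1,0,1) g~>(0,1)
  ⟦path⟧₁ = ⟨0 0; 1 1⟩
Along h;k (path 2):
  e0=(1,0) h~>(0,1) k~>(0,1)
  e1=(0,1) h~>(1,0) k~>(0,1)
  ⟦path⟧₂ = ⟨0 0; 1 1⟩
Equal? same morphism ✓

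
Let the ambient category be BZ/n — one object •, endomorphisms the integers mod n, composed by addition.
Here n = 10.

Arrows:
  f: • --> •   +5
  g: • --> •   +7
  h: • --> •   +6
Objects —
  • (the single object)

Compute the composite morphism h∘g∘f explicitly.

  0 +5≡5 +7≡2 +6≡8  (mod 10)
result: +8

Answer: +8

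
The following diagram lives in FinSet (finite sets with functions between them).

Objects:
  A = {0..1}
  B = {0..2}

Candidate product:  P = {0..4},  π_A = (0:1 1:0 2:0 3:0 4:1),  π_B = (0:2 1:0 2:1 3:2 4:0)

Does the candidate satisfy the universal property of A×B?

|A|·|B| = 2·3 = 6;  |P| = 5
  → cardinalities differ; no bijection possible.

Answer: NOT A VALID PRODUCT — |P|=5 ≠ |A|·|B|=6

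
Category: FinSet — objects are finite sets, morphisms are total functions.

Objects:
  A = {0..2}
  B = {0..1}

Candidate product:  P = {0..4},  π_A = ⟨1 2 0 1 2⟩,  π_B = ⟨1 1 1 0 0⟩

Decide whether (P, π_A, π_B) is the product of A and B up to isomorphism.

Answer: NOT A VALID PRODUCT — |P|=5 ≠ |A|·|B|=6

Work:
|A|·|B| = 3·2 = 6;  |P| = 5
  → cardinalities differ; no bijection possible.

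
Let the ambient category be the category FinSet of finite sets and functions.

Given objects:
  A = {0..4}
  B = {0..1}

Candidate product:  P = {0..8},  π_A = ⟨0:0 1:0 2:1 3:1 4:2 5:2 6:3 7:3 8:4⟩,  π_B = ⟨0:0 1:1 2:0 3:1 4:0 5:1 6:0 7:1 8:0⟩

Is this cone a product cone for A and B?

|A|·|B| = 5·2 = 10;  |P| = 9
  → cardinalities differ; no bijection possible.

Answer: NOT A VALID PRODUCT — |P|=9 ≠ |A|·|B|=10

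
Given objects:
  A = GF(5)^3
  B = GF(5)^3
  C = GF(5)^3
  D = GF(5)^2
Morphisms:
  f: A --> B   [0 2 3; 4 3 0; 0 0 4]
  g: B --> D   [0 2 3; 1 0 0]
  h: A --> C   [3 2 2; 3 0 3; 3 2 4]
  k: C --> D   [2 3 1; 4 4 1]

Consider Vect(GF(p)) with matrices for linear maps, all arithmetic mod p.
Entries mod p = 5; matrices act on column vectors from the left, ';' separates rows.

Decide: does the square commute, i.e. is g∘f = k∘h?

Answer: DOES NOT COMMUTE

Trace:
1) trace f;g:
  e0=(1,0,0) f-->(0,4,0) g-->(3,0)
  e1=(0,1,0) f-->(2,3,0) g-->(1,2)
  e2=(0,0,1) f-->(3,0,4) g-->(2,3)
  ⟦path⟧₁ = [3 1 2; 0 2 3]
2) trace h;k:
  e0=(1,0,0) h-->(3,3,3) k-->(3,2)
  e1=(0,1,0) h-->(2,0,2) k-->(1,0)
  e2=(0,0,1) h-->(2,3,4) k-->(2,4)
  ⟦path⟧₂ = [3 1 2; 2 0 4]
Equal? NO — does not commute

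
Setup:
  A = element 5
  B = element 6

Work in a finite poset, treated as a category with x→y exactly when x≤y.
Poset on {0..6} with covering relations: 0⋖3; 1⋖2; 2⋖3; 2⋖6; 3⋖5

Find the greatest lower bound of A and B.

Answer: A∧B = 2

Derivation:
Lower bounds of A=5 and B=6: {1,2}
  1 ≤ 2
  2 ≤ 2
glb = 2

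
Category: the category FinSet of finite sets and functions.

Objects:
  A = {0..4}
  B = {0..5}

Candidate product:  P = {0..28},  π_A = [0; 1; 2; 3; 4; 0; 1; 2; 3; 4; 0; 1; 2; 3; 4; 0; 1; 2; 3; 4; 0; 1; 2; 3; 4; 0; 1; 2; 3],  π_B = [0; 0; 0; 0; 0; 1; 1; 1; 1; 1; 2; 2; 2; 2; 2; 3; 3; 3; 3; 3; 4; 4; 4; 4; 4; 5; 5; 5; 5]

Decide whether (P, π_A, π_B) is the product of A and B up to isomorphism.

|A|·|B| = 5·6 = 30;  |P| = 29
  → cardinalities differ; no bijection possible.

Answer: NOT A VALID PRODUCT — |P|=29 ≠ |A|·|B|=30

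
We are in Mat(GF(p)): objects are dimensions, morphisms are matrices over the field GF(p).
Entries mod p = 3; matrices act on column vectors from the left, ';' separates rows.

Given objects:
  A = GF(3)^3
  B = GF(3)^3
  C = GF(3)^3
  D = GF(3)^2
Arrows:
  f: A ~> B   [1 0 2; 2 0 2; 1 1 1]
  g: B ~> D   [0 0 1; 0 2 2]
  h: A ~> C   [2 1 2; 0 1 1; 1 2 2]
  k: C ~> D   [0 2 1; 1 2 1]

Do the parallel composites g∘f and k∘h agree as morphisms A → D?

Answer: COMMUTES

Trace:
Along f;g (path 1):
  e0=(1,0,0) f~>(1,2,1) g~>(1,0)
  e1=(0,1,0) f~>(0,0,1) g~>(1,2)
  e2=(0,0,1) f~>(2,2,1) g~>(1,0)
  composite₁ = [1 1 1; 0 2 0]
Along h;k (path 2):
  e0=(1,0,0) h~>(2,0,1) k~>(1,0)
  e1=(0,1,0) h~>(1,1,2) k~>(1,2)
  e2=(0,0,1) h~>(2,1,2) k~>(1,0)
  composite₂ = [1 1 1; 0 2 0]
Equal? same morphism ✓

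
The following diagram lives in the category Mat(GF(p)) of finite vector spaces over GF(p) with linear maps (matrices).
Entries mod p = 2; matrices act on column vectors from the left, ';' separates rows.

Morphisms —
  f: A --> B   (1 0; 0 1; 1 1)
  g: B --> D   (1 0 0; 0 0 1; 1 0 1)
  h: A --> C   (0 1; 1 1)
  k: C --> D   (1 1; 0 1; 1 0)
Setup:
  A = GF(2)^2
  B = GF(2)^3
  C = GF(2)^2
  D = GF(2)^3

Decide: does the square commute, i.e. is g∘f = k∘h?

Path 1 = f;g:
  e0=(1,0) f-->(1,0,1) g-->(1,1,0)
  e1=(0,1) f-->(0,1,1) g-->(0,1,1)
  result₁ = (1 0; 1 1; 0 1)
Path 2 = h;k:
  e0=(1,0) h-->(0,1) k-->(1,1,0)
  e1=(0,1) h-->(1,1) k-->(0,1,1)
  result₂ = (1 0; 1 1; 0 1)
Equal? YES — commutes

Answer: COMMUTES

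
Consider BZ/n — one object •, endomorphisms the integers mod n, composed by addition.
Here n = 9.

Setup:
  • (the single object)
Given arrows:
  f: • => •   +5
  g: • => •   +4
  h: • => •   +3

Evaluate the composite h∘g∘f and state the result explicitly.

Answer: +3

Work:
  0 +5≡5 +4≡0 +3≡3  (mod 9)
result: +3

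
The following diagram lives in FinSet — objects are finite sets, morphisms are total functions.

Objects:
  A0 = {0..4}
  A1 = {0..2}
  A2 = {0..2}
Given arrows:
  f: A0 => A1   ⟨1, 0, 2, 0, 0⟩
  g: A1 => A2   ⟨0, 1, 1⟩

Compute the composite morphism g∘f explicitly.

Answer: ⟨1, 0, 1, 0, 0⟩

Derivation:
  0 f=>1 g=>1
  1 f=>0 g=>0
  2 f=>2 g=>1
  3 f=>0 g=>0
  4 f=>0 g=>0
⟦path⟧: ⟨1, 0, 1, 0, 0⟩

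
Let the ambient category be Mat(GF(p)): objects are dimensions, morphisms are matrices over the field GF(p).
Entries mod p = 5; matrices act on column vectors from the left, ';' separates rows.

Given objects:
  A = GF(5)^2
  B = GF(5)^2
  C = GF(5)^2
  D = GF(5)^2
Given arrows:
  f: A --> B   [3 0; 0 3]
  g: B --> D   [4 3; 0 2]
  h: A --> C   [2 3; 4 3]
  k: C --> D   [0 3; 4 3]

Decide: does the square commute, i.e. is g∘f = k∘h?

Answer: COMMUTES

Work:
Path 1 = f;g:
  e0=[1,0] f-->[3,0] g-->[2,0]
  e1=[0,1] f-->[0,3] g-->[4,1]
  composite₁ = [2 4; 0 1]
Path 2 = h;k:
  e0=[1,0] h-->[2,4] k-->[2,0]
  e1=[0,1] h-->[3,3] k-->[4,1]
  composite₂ = [2 4; 0 1]
Equal? same morphism ✓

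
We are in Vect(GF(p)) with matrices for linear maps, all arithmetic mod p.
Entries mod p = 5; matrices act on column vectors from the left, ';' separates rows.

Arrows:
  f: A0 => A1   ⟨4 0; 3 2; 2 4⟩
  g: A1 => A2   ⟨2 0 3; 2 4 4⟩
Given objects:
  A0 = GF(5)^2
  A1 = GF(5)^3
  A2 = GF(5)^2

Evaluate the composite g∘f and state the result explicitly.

Answer: ⟨4 2; 3 4⟩

Derivation:
  e0=⟨1,0⟩ f=>⟨4,3,2⟩ g=>⟨4,3⟩
  e1=⟨0,1⟩ f=>⟨0,2,4⟩ g=>⟨2,4⟩
composite: ⟨4 2; 3 4⟩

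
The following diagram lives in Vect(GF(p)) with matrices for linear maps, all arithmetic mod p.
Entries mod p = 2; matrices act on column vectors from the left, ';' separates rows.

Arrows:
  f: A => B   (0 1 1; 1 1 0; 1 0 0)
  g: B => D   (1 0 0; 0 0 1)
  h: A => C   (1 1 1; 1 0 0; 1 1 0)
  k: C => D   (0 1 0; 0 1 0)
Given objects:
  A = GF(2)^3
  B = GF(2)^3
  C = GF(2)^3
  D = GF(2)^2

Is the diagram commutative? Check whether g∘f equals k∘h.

Path 1 = f;g:
  e0=⟨1,0,0⟩ f=>⟨0,1,1⟩ g=>⟨0,1⟩
  e1=⟨0,1,0⟩ f=>⟨1,1,0⟩ g=>⟨1,0⟩
  e2=⟨0,0,1⟩ f=>⟨1,0,0⟩ g=>⟨1,0⟩
  composite₁ = (0 1 1; 1 0 0)
Path 2 = h;k:
  e0=⟨1,0,0⟩ h=>⟨1,1,1⟩ k=>⟨1,1⟩
  e1=⟨0,1,0⟩ h=>⟨1,0,1⟩ k=>⟨0,0⟩
  e2=⟨0,0,1⟩ h=>⟨1,0,0⟩ k=>⟨0,0⟩
  composite₂ = (1 0 0; 1 0 0)
Equal? distinct morphisms ✗

Answer: DOES NOT COMMUTE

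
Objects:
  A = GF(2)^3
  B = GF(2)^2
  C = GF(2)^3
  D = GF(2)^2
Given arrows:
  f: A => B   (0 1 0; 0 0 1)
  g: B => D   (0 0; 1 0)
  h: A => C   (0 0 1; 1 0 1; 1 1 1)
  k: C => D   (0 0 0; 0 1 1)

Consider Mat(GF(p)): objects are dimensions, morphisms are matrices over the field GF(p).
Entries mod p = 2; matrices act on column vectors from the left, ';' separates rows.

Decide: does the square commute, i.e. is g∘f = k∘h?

Path 1 = f;g:
  e0=⟨1,0,0⟩ f=>⟨0,0⟩ g=>⟨0,0⟩
  e1=⟨0,1,0⟩ f=>⟨1,0⟩ g=>⟨0,1⟩
  e2=⟨0,0,1⟩ f=>⟨0,1⟩ g=>⟨0,0⟩
  result₁ = (0 0 0; 0 1 0)
Path 2 = h;k:
  e0=⟨1,0,0⟩ h=>⟨0,1,1⟩ k=>⟨0,0⟩
  e1=⟨0,1,0⟩ h=>⟨0,0,1⟩ k=>⟨0,1⟩
  e2=⟨0,0,1⟩ h=>⟨1,1,1⟩ k=>⟨0,0⟩
  result₂ = (0 0 0; 0 1 0)
Equal? equal; square commutes

Answer: COMMUTES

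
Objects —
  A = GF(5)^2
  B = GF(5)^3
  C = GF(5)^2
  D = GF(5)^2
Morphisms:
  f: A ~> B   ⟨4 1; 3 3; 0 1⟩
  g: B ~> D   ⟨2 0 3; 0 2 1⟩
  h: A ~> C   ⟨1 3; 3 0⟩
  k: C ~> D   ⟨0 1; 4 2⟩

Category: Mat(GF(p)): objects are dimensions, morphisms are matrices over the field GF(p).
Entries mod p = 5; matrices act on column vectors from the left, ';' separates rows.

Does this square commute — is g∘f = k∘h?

Path 1 = f;g:
  e0=(1,0) f~>(4,3,0) g~>(3,1)
  e1=(0,1) f~>(1,3,1) g~>(0,2)
  ⟦path⟧₁ = ⟨3 0; 1 2⟩
Path 2 = h;k:
  e0=(1,0) h~>(1,3) k~>(3,0)
  e1=(0,1) h~>(3,0) k~>(0,2)
  ⟦path⟧₂ = ⟨3 0; 0 2⟩
Equal? distinct morphisms ✗

Answer: DOES NOT COMMUTE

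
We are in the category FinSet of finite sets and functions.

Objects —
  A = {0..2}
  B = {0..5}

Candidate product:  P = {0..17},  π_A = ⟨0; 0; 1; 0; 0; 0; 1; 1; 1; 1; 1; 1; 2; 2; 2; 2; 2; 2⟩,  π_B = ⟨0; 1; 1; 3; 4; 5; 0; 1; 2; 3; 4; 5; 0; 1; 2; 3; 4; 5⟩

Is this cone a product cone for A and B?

Answer: NOT A VALID PRODUCT — duplicate pair at indices 7,2

Derivation:
|A|·|B| = 3·6 = 18;  |P| = 18
Check the pairing map k ↦ (π_A(k), π_B(k)):
  0 -> (0,0)
  1 -> (0,1)
  2 -> (1,1)
  3 -> (0,3)
  4 -> (0,4)
  5 -> (0,5)
  6 -> (1,0)
  7 -> (1,1)  ✗ repeats pair of k=2
  8 -> (1,2)
  9 -> (1,3)
  10 -> (1,4)
  11 -> (1,5)
  12 -> (2,0)
  13 -> (2,1)
  14 -> (2,2)
  15 -> (2,3)
  16 -> (2,4)
  17 -> (2,5)
distinct pairs in image: 17 / 18 needed
  → (1,1) hit at k=2 and k=7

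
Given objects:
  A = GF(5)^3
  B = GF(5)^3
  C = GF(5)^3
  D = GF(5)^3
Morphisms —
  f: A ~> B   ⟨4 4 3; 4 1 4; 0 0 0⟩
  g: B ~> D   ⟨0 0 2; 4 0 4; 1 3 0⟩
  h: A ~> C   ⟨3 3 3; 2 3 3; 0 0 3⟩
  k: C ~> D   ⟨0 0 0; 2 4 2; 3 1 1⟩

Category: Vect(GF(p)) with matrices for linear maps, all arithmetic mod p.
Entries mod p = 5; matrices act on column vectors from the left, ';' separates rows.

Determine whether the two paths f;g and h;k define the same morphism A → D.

Path 1 = f;g:
  e0=(1,0,0) f~>(4,4,0) g~>(0,1,1)
  e1=(0,1,0) f~>(4,1,0) g~>(0,1,2)
  e2=(0,0,1) f~>(3,4,0) g~>(0,2,0)
  composite₁ = ⟨0 0 0; 1 1 2; 1 2 0⟩
Path 2 = h;k:
  e0=(1,0,0) h~>(3,2,0) k~>(0,4,1)
  e1=(0,1,0) h~>(3,3,0) k~>(0,3,2)
  e2=(0,0,1) h~>(3,3,3) k~>(0,4,0)
  composite₂ = ⟨0 0 0; 4 3 4; 1 2 0⟩
Equal? distinct morphisms ✗

Answer: DOES NOT COMMUTE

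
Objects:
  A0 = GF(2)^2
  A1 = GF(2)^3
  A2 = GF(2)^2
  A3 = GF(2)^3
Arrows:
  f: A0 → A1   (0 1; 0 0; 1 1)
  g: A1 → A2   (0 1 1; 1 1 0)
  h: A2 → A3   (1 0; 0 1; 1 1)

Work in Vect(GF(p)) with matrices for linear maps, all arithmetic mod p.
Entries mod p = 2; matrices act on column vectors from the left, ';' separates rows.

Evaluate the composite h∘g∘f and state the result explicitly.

Answer: (1 1; 0 1; 1 0)

Trace:
  e0=(1,0) f→(0,0,1) g→(1,0) h→(1,0,1)
  e1=(0,1) f→(1,0,1) g→(1,1) h→(1,1,0)
⟦path⟧: (1 1; 0 1; 1 0)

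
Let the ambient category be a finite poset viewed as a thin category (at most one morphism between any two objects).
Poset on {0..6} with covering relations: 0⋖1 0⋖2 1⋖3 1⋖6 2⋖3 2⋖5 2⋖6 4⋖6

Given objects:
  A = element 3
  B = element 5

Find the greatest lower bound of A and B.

Lower bounds of A=3 and B=5: {0,2}
  0 ≤ 2
  2 ≤ 2
glb = 2

Answer: A∧B = 2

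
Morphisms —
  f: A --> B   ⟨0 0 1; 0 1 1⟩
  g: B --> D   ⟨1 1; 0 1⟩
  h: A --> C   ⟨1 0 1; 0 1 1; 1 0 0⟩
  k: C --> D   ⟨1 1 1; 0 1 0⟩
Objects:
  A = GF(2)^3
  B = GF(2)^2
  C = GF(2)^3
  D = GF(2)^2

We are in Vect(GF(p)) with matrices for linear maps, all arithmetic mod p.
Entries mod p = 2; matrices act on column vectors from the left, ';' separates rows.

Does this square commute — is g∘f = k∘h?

Answer: COMMUTES

Derivation:
Along f;g (path 1):
  e0=[1,0,0] f-->[0,0] g-->[0,0]
  e1=[0,1,0] f-->[0,1] g-->[1,1]
  e2=[0,0,1] f-->[1,1] g-->[0,1]
  result₁ = ⟨0 1 0; 0 1 1⟩
Along h;k (path 2):
  e0=[1,0,0] h-->[1,0,1] k-->[0,0]
  e1=[0,1,0] h-->[0,1,0] k-->[1,1]
  e2=[0,0,1] h-->[1,1,0] k-->[0,1]
  result₂ = ⟨0 1 0; 0 1 1⟩
Equal? same morphism ✓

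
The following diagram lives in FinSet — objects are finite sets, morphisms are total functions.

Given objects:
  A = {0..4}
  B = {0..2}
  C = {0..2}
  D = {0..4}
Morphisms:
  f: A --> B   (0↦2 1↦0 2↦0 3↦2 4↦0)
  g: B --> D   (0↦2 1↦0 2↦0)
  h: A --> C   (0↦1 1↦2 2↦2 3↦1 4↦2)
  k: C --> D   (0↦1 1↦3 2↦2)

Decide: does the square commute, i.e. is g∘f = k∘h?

Path 1 = f;g:
  0 f-->2 g-->0
  1 f-->0 g-->2
  2 f-->0 g-->2
  3 f-->2 g-->0
  4 f-->0 g-->2
  result₁ = (0↦0 1↦2 2↦2 3↦0 4↦2)
Path 2 = h;k:
  0 h-->1 k-->3
  1 h-->2 k-->2
  2 h-->2 k-->2
  3 h-->1 k-->3
  4 h-->2 k-->2
  result₂ = (0↦3 1↦2 2↦2 3↦3 4↦2)
Equal? NO — does not commute

Answer: DOES NOT COMMUTE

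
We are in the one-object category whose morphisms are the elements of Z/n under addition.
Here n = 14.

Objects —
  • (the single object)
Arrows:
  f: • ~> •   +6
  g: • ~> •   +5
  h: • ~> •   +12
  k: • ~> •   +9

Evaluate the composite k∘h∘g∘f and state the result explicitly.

Answer: +4

Work:
  0 +6≡6 +5≡11 +12≡9 +9≡4  (mod 14)
⟦path⟧: +4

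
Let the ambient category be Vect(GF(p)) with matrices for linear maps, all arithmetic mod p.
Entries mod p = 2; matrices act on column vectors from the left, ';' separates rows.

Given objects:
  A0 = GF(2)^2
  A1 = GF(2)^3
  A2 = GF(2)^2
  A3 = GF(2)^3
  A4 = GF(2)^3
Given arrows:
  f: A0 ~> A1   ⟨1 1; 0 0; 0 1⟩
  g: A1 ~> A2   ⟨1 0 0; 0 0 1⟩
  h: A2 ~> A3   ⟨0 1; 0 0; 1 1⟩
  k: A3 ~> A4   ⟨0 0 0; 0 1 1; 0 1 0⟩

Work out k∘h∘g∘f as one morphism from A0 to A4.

  e0=(1,0) f~>(1,0,0) g~>(1,0) h~>(0,0,1) k~>(0,1,0)
  e1=(0,1) f~>(1,0,1) g~>(1,1) h~>(1,0,0) k~>(0,0,0)
⟦path⟧: ⟨0 0; 1 0; 0 0⟩

Answer: ⟨0 0; 1 0; 0 0⟩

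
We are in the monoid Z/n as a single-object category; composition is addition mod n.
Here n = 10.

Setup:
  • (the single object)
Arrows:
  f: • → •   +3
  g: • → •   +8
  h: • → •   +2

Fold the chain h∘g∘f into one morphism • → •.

  0 +3≡3 +8≡1 +2≡3  (mod 10)
⟦path⟧: +3

Answer: +3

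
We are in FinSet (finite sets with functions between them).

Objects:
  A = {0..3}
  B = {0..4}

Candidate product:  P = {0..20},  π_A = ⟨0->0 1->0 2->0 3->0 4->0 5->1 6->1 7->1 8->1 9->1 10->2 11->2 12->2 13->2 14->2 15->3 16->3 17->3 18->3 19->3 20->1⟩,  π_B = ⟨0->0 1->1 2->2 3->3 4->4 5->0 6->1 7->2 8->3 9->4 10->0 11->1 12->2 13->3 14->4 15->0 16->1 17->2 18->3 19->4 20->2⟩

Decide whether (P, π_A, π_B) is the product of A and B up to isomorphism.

Answer: NOT A VALID PRODUCT — |P|=21 ≠ |A|·|B|=20

Trace:
|A|·|B| = 4·5 = 20;  |P| = 21
  → cardinalities differ; no bijection possible.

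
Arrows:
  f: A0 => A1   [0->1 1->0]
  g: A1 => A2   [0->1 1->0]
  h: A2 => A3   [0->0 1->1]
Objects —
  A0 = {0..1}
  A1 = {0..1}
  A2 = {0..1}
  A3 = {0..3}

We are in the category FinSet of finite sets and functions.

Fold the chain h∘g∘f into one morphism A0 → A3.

Answer: [0->0 1->1]

Work:
  0 f=>1 g=>0 h=>0
  1 f=>0 g=>1 h=>1
result: [0->0 1->1]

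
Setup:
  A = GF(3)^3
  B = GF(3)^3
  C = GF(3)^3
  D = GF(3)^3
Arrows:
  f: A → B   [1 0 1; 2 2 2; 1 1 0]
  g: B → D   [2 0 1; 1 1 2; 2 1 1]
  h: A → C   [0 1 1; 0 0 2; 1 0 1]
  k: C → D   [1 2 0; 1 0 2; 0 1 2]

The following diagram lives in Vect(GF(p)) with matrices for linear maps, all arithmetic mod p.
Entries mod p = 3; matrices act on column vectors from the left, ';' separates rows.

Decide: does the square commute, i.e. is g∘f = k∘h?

Answer: COMMUTES

Trace:
Along f;g (path 1):
  e0=⟨1,0,0⟩ f→⟨1,2,1⟩ g→⟨0,2,2⟩
  e1=⟨0,1,0⟩ f→⟨0,2,1⟩ g→⟨1,1,0⟩
  e2=⟨0,0,1⟩ f→⟨1,2,0⟩ g→⟨2,0,1⟩
  result₁ = [0 1 2; 2 1 0; 2 0 1]
Along h;k (path 2):
  e0=⟨1,0,0⟩ h→⟨0,0,1⟩ k→⟨0,2,2⟩
  e1=⟨0,1,0⟩ h→⟨1,0,0⟩ k→⟨1,1,0⟩
  e2=⟨0,0,1⟩ h→⟨1,2,1⟩ k→⟨2,0,1⟩
  result₂ = [0 1 2; 2 1 0; 2 0 1]
Equal? YES — commutes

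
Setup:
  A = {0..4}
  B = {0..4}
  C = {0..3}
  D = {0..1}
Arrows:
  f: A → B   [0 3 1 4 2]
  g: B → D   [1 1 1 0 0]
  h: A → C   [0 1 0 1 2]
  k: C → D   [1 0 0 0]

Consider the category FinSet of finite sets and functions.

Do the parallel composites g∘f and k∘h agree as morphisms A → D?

Answer: DOES NOT COMMUTE

Work:
Along f;g (path 1):
  0 f→0 g→1
  1 f→3 g→0
  2 f→1 g→1
  3 f→4 g→0
  4 f→2 g→1
  result₁ = [1 0 1 0 1]
Along h;k (path 2):
  0 h→0 k→1
  1 h→1 k→0
  2 h→0 k→1
  3 h→1 k→0
  4 h→2 k→0
  result₂ = [1 0 1 0 0]
Equal? differ; not commutative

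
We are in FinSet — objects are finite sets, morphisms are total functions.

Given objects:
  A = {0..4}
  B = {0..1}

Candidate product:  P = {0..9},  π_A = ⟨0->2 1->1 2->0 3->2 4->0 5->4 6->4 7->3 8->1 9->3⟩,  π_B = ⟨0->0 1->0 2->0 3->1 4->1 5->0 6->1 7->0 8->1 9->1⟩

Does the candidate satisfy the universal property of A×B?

|A|·|B| = 5·2 = 10;  |P| = 10
Check the pairing map k ↦ (π_A(k), π_B(k)):
  0 -> (2,0)
  1 -> (1,0)
  2 -> (0,0)
  3 -> (2,1)
  4 -> (0,1)
  5 -> (4,0)
  6 -> (4,1)
  7 -> (3,0)
  8 -> (1,1)
  9 -> (3,1)
distinct pairs in image: 10 / 10 needed
  → bijection onto A×B; projections well-typed.

Answer: VALID PRODUCT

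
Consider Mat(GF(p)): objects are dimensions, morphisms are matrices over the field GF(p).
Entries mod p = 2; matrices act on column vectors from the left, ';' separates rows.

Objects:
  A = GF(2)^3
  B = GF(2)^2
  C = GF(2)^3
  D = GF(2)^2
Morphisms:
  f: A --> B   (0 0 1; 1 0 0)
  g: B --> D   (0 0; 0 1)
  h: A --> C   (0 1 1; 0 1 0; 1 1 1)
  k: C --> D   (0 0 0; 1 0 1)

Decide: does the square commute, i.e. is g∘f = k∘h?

Along f;g (path 1):
  e0=(1,0,0) f-->(0,1) g-->(0,1)
  e1=(0,1,0) f-->(0,0) g-->(0,0)
  e2=(0,0,1) f-->(1,0) g-->(0,0)
  composite₁ = (0 0 0; 1 0 0)
Along h;k (path 2):
  e0=(1,0,0) h-->(0,0,1) k-->(0,1)
  e1=(0,1,0) h-->(1,1,1) k-->(0,0)
  e2=(0,0,1) h-->(1,0,1) k-->(0,0)
  composite₂ = (0 0 0; 1 0 0)
Equal? YES — commutes

Answer: COMMUTES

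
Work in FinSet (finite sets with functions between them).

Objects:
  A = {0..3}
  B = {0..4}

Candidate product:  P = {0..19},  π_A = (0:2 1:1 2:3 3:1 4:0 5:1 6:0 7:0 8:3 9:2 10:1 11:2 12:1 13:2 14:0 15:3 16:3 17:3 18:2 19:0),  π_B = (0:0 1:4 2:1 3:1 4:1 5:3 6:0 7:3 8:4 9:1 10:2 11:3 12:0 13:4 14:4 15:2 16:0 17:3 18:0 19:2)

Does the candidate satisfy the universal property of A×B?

|A|·|B| = 4·5 = 20;  |P| = 20
Check the pairing map k ↦ (π_A(k), π_B(k)):
  0 : (2,0)
  1 : (1,4)
  2 : (3,1)
  3 : (1,1)
  4 : (0,1)
  5 : (1,3)
  6 : (0,0)
  7 : (0,3)
  8 : (3,4)
  9 : (2,1)
  10 : (1,2)
  11 : (2,3)
  12 : (1,0)
  13 : (2,4)
  14 : (0,4)
  15 : (3,2)
  16 : (3,0)
  17 : (3,3)
  18 : (2,0)  ✗ repeats pair of k=0
  19 : (0,2)
distinct pairs in image: 19 / 20 needed
  → (2,0) hit at k=0 and k=18

Answer: NOT A VALID PRODUCT — duplicate pair at indices 0,18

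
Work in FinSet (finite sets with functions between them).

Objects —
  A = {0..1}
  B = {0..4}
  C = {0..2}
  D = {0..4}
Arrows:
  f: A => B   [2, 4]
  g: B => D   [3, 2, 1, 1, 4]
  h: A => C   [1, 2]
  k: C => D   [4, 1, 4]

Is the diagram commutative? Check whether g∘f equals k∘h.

Answer: COMMUTES

Derivation:
Along f;g (path 1):
  0 f=>2 g=>1
  1 f=>4 g=>4
  result₁ = [1, 4]
Along h;k (path 2):
  0 h=>1 k=>1
  1 h=>2 k=>4
  result₂ = [1, 4]
Equal? YES — commutes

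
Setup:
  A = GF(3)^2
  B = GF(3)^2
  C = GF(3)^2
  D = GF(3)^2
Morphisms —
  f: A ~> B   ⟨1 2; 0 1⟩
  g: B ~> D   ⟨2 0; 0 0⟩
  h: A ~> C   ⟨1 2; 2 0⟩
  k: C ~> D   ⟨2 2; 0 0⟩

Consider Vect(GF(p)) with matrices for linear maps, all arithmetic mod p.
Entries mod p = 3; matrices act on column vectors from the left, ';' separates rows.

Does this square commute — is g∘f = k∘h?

Answer: DOES NOT COMMUTE

Trace:
Along f;g (path 1):
  e0=(1,0) f~>(1,0) g~>(2,0)
  e1=(0,1) f~>(2,1) g~>(1,0)
  ⟦path⟧₁ = ⟨2 1; 0 0⟩
Along h;k (path 2):
  e0=(1,0) h~>(1,2) k~>(0,0)
  e1=(0,1) h~>(2,0) k~>(1,0)
  ⟦path⟧₂ = ⟨0 1; 0 0⟩
Equal? distinct morphisms ✗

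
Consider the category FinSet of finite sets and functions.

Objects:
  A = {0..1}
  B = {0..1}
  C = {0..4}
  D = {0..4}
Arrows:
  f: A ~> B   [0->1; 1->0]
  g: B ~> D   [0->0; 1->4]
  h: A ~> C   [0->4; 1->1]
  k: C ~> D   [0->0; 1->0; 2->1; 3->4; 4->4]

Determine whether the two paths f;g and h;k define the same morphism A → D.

1) trace f;g:
  0 f~>1 g~>4
  1 f~>0 g~>0
  ⟦path⟧₁ = [0->4; 1->0]
2) trace h;k:
  0 h~>4 k~>4
  1 h~>1 k~>0
  ⟦path⟧₂ = [0->4; 1->0]
Equal? equal; square commutes

Answer: COMMUTES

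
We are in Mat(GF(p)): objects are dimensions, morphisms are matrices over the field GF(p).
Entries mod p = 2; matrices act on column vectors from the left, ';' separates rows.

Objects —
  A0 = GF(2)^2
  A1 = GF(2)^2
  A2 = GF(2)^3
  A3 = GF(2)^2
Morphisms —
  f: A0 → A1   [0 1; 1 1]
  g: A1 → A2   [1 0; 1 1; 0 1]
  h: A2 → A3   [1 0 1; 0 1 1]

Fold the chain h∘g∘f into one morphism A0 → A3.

Answer: [1 0; 0 1]

Derivation:
  e0=[1,0] f→[0,1] g→[0,1,1] h→[1,0]
  e1=[0,1] f→[1,1] g→[1,0,1] h→[0,1]
composite: [1 0; 0 1]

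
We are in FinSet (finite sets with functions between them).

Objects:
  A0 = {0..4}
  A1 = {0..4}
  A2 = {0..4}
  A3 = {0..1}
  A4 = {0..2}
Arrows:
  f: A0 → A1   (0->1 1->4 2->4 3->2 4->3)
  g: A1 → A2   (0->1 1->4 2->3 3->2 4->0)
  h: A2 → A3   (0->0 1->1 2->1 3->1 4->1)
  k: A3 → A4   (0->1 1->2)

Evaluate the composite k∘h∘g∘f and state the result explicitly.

  0 f→1 g→4 h→1 k→2
  1 f→4 g→0 h→0 k→1
  2 f→4 g→0 h→0 k→1
  3 f→2 g→3 h→1 k→2
  4 f→3 g→2 h→1 k→2
result: (0->2 1->1 2->1 3->2 4->2)

Answer: (0->2 1->1 2->1 3->2 4->2)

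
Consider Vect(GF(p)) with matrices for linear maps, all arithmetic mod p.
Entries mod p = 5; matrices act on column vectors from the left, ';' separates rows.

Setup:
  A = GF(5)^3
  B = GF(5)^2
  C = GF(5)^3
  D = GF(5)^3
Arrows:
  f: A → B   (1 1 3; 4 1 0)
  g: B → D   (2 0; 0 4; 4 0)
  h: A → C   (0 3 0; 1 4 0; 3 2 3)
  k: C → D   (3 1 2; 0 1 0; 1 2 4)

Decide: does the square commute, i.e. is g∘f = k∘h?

Path 1 = f;g:
  e0=[1,0,0] f→[1,4] g→[2,1,4]
  e1=[0,1,0] f→[1,1] g→[2,4,4]
  e2=[0,0,1] f→[3,0] g→[1,0,2]
  composite₁ = (2 2 1; 1 4 0; 4 4 2)
Path 2 = h;k:
  e0=[1,0,0] h→[0,1,3] k→[2,1,4]
  e1=[0,1,0] h→[3,4,2] k→[2,4,4]
  e2=[0,0,1] h→[0,0,3] k→[1,0,2]
  composite₂ = (2 2 1; 1 4 0; 4 4 2)
Equal? YES — commutes

Answer: COMMUTES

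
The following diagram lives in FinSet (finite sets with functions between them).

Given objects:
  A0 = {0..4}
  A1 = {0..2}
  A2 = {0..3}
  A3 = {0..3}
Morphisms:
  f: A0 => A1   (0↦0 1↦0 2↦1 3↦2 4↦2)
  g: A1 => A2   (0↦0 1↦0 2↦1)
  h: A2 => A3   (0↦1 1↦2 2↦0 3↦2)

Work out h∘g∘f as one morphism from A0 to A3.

Answer: (0↦1 1↦1 2↦1 3↦2 4↦2)

Derivation:
  0 f=>0 g=>0 h=>1
  1 f=>0 g=>0 h=>1
  2 f=>1 g=>0 h=>1
  3 f=>2 g=>1 h=>2
  4 f=>2 g=>1 h=>2
result: (0↦1 1↦1 2↦1 3↦2 4↦2)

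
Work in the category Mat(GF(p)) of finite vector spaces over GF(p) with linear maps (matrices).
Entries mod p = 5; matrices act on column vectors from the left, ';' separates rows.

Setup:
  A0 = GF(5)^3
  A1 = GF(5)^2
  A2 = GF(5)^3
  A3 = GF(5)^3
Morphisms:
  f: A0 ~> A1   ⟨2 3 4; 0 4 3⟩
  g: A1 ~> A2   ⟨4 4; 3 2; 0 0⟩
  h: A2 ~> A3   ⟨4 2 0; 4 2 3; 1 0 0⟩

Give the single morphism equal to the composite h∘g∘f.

  e0=⟨1,0,0⟩ f~>⟨2,0⟩ g~>⟨3,1,0⟩ h~>⟨4,4,3⟩
  e1=⟨0,1,0⟩ f~>⟨3,4⟩ g~>⟨3,2,0⟩ h~>⟨1,1,3⟩
  e2=⟨0,0,1⟩ f~>⟨4,3⟩ g~>⟨3,3,0⟩ h~>⟨3,3,3⟩
composite: ⟨4 1 3; 4 1 3; 3 3 3⟩

Answer: ⟨4 1 3; 4 1 3; 3 3 3⟩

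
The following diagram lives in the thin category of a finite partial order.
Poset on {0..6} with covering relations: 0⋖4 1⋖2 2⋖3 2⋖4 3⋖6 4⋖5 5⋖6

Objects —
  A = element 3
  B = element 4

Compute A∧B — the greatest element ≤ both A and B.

{x : x≤A ∧ x≤B} = {1,2}  (A=3, B=4)
  1 ≤ 2
  2 ≤ 2
glb = 2

Answer: A∧B = 2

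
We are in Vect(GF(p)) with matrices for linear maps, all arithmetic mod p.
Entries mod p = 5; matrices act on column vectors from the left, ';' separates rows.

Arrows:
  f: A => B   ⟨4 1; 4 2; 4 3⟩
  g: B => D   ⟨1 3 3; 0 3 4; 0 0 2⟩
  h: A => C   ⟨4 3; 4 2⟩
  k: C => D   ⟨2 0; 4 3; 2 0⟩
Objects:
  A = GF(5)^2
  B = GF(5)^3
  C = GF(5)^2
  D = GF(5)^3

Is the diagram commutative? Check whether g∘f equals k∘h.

Along f;g (path 1):
  e0=(1,0) f=>(4,4,4) g=>(3,3,3)
  e1=(0,1) f=>(1,2,3) g=>(1,3,1)
  composite₁ = ⟨3 1; 3 3; 3 1⟩
Along h;k (path 2):
  e0=(1,0) h=>(4,4) k=>(3,3,3)
  e1=(0,1) h=>(3,2) k=>(1,3,1)
  composite₂ = ⟨3 1; 3 3; 3 1⟩
Equal? equal; square commutes

Answer: COMMUTES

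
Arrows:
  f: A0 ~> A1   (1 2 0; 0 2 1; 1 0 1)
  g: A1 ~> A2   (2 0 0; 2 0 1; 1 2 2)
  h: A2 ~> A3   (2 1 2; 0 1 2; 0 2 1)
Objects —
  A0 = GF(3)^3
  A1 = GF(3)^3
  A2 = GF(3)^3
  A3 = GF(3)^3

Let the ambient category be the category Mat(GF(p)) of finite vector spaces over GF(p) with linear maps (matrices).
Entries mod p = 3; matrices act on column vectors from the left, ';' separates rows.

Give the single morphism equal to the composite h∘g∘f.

  e0=⟨1,0,0⟩ f~>⟨1,0,1⟩ g~>⟨2,0,0⟩ h~>⟨1,0,0⟩
  e1=⟨0,1,0⟩ f~>⟨2,2,0⟩ g~>⟨1,1,0⟩ h~>⟨0,1,2⟩
  e2=⟨0,0,1⟩ f~>⟨0,1,1⟩ g~>⟨0,1,1⟩ h~>⟨0,0,0⟩
⟦path⟧: (1 0 0; 0 1 0; 0 2 0)

Answer: (1 0 0; 0 1 0; 0 2 0)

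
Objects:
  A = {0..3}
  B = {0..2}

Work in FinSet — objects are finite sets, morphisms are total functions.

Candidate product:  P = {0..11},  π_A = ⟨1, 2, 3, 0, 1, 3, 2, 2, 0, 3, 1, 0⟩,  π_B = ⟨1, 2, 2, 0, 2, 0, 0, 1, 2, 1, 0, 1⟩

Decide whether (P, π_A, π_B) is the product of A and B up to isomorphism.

Answer: VALID PRODUCT

Derivation:
|A|·|B| = 4·3 = 12;  |P| = 12
Check the pairing map k ↦ (π_A(k), π_B(k)):
  0 ↦ (1,1)
  1 ↦ (2,2)
  2 ↦ (3,2)
  3 ↦ (0,0)
  4 ↦ (1,2)
  5 ↦ (3,0)
  6 ↦ (2,0)
  7 ↦ (2,1)
  8 ↦ (0,2)
  9 ↦ (3,1)
  10 ↦ (1,0)
  11 ↦ (0,1)
distinct pairs in image: 12 / 12 needed
  → bijection onto A×B; projections well-typed.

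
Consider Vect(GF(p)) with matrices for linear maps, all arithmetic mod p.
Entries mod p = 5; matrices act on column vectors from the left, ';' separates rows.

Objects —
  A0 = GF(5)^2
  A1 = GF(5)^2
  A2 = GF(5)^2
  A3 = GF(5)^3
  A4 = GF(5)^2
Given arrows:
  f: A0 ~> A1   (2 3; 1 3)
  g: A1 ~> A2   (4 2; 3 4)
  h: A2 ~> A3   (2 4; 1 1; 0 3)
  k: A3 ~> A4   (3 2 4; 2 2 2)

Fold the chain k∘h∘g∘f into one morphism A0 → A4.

  e0=(1,0) f~>(2,1) g~>(0,0) h~>(0,0,0) k~>(0,0)
  e1=(0,1) f~>(3,3) g~>(3,1) h~>(0,4,3) k~>(0,4)
⟦path⟧: (0 0; 0 4)

Answer: (0 0; 0 4)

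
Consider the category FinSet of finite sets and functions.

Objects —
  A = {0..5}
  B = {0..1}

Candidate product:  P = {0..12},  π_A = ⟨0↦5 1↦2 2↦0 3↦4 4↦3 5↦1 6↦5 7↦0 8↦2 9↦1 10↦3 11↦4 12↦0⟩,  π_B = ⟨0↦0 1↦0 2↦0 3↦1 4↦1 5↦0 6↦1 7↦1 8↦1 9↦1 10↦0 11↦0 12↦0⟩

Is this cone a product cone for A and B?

Answer: NOT A VALID PRODUCT — |P|=13 ≠ |A|·|B|=12

Derivation:
|A|·|B| = 6·2 = 12;  |P| = 13
  → cardinalities differ; no bijection possible.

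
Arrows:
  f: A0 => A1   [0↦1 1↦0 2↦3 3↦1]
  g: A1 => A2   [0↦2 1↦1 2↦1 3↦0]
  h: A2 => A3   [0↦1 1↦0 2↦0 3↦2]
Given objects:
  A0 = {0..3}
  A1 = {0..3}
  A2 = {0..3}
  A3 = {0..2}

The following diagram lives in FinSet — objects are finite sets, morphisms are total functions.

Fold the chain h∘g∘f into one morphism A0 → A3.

Answer: [0↦0 1↦0 2↦1 3↦0]

Work:
  0 f=>1 g=>1 h=>0
  1 f=>0 g=>2 h=>0
  2 f=>3 g=>0 h=>1
  3 f=>1 g=>1 h=>0
result: [0↦0 1↦0 2↦1 3↦0]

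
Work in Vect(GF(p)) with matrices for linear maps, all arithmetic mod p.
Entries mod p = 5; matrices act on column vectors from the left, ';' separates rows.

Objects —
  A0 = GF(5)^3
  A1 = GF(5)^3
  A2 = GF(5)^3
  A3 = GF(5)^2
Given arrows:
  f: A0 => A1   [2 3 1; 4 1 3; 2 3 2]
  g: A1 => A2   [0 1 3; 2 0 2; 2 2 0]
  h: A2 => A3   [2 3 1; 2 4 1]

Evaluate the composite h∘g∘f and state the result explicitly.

Answer: [1 4 4; 4 1 0]

Trace:
  e0=(1,0,0) f=>(2,4,2) g=>(0,3,2) h=>(1,4)
  e1=(0,1,0) f=>(3,1,3) g=>(0,2,3) h=>(4,1)
  e2=(0,0,1) f=>(1,3,2) g=>(4,1,3) h=>(4,0)
composite: [1 4 4; 4 1 0]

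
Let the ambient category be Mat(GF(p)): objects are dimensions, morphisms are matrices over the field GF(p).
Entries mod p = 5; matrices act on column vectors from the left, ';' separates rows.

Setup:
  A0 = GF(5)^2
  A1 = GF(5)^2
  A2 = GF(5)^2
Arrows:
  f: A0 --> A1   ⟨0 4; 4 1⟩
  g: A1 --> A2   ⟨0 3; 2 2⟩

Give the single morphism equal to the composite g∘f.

Answer: ⟨2 3; 3 0⟩

Work:
  e0=(1,0) f-->(0,4) g-->(2,3)
  e1=(0,1) f-->(4,1) g-->(3,0)
⟦path⟧: ⟨2 3; 3 0⟩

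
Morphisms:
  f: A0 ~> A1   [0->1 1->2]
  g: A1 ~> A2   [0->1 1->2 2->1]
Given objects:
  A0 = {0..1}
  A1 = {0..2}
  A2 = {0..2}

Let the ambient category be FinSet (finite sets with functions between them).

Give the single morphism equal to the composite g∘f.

  0 f~>1 g~>2
  1 f~>2 g~>1
⟦path⟧: [0->2 1->1]

Answer: [0->2 1->1]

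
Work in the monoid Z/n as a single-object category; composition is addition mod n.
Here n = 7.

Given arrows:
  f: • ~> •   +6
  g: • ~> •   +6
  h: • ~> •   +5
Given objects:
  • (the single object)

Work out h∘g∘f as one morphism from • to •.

Answer: +3

Derivation:
  0 +6≡6 +6≡5 +5≡3  (mod 7)
⟦path⟧: +3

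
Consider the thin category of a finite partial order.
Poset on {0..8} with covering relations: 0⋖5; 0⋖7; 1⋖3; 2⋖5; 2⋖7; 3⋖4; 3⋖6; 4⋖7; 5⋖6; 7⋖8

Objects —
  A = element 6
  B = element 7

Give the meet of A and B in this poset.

Answer: NO MEET EXISTS

Derivation:
{x : x<=A ∧ x<=B} = {0,1,2,3}  (A=6, B=7)
  maximal lower bounds 0 and 2 are incomparable: neither 0<=2 nor 2<=0
→ no greatest lower bound exists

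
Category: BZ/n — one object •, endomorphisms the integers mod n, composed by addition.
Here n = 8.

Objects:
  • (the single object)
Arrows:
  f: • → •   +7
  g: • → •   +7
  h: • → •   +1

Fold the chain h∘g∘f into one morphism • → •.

  0 +7≡7 +7≡6 +1≡7  (mod 8)
⟦path⟧: +7

Answer: +7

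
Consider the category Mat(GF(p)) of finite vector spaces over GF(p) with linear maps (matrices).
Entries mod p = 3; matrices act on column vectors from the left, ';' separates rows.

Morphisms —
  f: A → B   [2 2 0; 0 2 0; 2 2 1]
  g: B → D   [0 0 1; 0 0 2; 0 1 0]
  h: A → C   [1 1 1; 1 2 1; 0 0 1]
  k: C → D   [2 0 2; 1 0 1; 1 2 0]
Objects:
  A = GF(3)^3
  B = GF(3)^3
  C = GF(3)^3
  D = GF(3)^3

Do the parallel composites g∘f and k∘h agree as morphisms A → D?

Answer: COMMUTES

Derivation:
1) trace f;g:
  e0=[1,0,0] f→[2,0,2] g→[2,1,0]
  e1=[0,1,0] f→[2,2,2] g→[2,1,2]
  e2=[0,0,1] f→[0,0,1] g→[1,2,0]
  result₁ = [2 2 1; 1 1 2; 0 2 0]
2) trace h;k:
  e0=[1,0,0] h→[1,1,0] k→[2,1,0]
  e1=[0,1,0] h→[1,2,0] k→[2,1,2]
  e2=[0,0,1] h→[1,1,1] k→[1,2,0]
  result₂ = [2 2 1; 1 1 2; 0 2 0]
Equal? same morphism ✓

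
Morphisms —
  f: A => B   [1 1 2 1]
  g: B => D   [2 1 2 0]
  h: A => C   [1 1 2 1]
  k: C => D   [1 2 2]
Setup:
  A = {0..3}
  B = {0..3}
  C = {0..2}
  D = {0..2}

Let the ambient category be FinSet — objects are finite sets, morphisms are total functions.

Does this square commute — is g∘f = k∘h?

Along f;g (path 1):
  0 f=>1 g=>1
  1 f=>1 g=>1
  2 f=>2 g=>2
  3 f=>1 g=>1
  composite₁ = [1 1 2 1]
Along h;k (path 2):
  0 h=>1 k=>2
  1 h=>1 k=>2
  2 h=>2 k=>2
  3 h=>1 k=>2
  composite₂ = [2 2 2 2]
Equal? differ; not commutative

Answer: DOES NOT COMMUTE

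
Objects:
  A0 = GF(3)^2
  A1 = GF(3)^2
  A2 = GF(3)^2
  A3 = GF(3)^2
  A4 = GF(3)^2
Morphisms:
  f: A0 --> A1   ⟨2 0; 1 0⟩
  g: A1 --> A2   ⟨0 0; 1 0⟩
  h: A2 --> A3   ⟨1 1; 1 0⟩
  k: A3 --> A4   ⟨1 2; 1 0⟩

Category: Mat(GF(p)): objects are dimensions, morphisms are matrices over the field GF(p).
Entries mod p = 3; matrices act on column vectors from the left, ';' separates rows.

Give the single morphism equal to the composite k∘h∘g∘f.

  e0=[1,0] f-->[2,1] g-->[0,2] h-->[2,0] k-->[2,2]
  e1=[0,1] f-->[0,0] g-->[0,0] h-->[0,0] k-->[0,0]
⟦path⟧: ⟨2 0; 2 0⟩

Answer: ⟨2 0; 2 0⟩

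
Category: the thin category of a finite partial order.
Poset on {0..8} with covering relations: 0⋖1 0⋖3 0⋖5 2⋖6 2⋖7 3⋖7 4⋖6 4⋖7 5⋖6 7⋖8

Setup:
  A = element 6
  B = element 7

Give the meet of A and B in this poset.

{x : x≤A ∧ x≤B} = {0,2,4}  (A=6, B=7)
  maximal lower bounds 0 and 2 are incomparable: neither 0≤2 nor 2≤0
→ no greatest lower bound exists

Answer: NO MEET EXISTS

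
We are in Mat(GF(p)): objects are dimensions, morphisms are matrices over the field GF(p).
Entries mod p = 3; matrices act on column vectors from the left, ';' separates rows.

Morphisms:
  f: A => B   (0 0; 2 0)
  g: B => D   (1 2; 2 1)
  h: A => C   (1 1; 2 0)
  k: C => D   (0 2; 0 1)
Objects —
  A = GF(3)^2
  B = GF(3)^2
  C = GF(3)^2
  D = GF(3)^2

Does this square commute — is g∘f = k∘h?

Answer: COMMUTES

Work:
1) trace f;g:
  e0=(1,0) f=>(0,2) g=>(1,2)
  e1=(0,1) f=>(0,0) g=>(0,0)
  result₁ = (1 0; 2 0)
2) trace h;k:
  e0=(1,0) h=>(1,2) k=>(1,2)
  e1=(0,1) h=>(1,0) k=>(0,0)
  result₂ = (1 0; 2 0)
Equal? YES — commutes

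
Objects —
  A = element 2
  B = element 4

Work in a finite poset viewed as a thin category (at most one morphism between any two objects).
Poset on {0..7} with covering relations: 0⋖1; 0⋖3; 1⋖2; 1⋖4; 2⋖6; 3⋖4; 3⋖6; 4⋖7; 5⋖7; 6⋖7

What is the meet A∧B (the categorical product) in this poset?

Common predecessors of 2,4: {0,1}
  0 ⊑ 1
  1 ⊑ 1
glb = 1

Answer: A∧B = 1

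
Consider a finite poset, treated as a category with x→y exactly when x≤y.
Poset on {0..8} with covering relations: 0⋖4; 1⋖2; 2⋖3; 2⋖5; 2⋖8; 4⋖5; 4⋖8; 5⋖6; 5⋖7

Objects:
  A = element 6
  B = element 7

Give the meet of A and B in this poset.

Answer: A∧B = 5

Derivation:
{x : x≤A ∧ x≤B} = {0,1,2,4,5}  (A=6, B=7)
  0 ≤ 5
  1 ≤ 5
  2 ≤ 5
  4 ≤ 5
  5 ≤ 5
glb = 5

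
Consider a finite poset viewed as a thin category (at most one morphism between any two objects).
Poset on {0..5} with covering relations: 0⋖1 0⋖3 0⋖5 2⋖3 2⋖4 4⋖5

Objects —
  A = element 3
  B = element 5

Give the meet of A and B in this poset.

Answer: NO MEET EXISTS

Trace:
Common predecessors of 3,5: {0,2}
  maximal lower bounds 0 and 2 are incomparable: neither 0≤2 nor 2≤0
→ no greatest lower bound exists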